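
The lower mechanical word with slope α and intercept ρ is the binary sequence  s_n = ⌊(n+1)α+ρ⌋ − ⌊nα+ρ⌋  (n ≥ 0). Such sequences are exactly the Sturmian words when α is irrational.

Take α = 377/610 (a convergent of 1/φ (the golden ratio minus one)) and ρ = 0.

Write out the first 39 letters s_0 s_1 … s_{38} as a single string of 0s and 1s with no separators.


n=0: ⌊(1·377)/610⌋ − ⌊(0·377)/610⌋ = ⌊377/610⌋ − ⌊0/610⌋ = 0 − 0 = 0
n=1: ⌊(2·377)/610⌋ − ⌊(1·377)/610⌋ = ⌊754/610⌋ − ⌊377/610⌋ = 1 − 0 = 1
n=2: ⌊(3·377)/610⌋ − ⌊(2·377)/610⌋ = ⌊1131/610⌋ − ⌊754/610⌋ = 1 − 1 = 0
n=3: ⌊(4·377)/610⌋ − ⌊(3·377)/610⌋ = ⌊1508/610⌋ − ⌊1131/610⌋ = 2 − 1 = 1
n=4: ⌊(5·377)/610⌋ − ⌊(4·377)/610⌋ = ⌊1885/610⌋ − ⌊1508/610⌋ = 3 − 2 = 1
n=5: ⌊(6·377)/610⌋ − ⌊(5·377)/610⌋ = ⌊2262/610⌋ − ⌊1885/610⌋ = 3 − 3 = 0
n=6: ⌊(7·377)/610⌋ − ⌊(6·377)/610⌋ = ⌊2639/610⌋ − ⌊2262/610⌋ = 4 − 3 = 1
n=7: ⌊(8·377)/610⌋ − ⌊(7·377)/610⌋ = ⌊3016/610⌋ − ⌊2639/610⌋ = 4 − 4 = 0
n=8: ⌊(9·377)/610⌋ − ⌊(8·377)/610⌋ = ⌊3393/610⌋ − ⌊3016/610⌋ = 5 − 4 = 1
n=9: ⌊(10·377)/610⌋ − ⌊(9·377)/610⌋ = ⌊3770/610⌋ − ⌊3393/610⌋ = 6 − 5 = 1
n=10: ⌊(11·377)/610⌋ − ⌊(10·377)/610⌋ = ⌊4147/610⌋ − ⌊3770/610⌋ = 6 − 6 = 0
n=11: ⌊(12·377)/610⌋ − ⌊(11·377)/610⌋ = ⌊4524/610⌋ − ⌊4147/610⌋ = 7 − 6 = 1
n=12: ⌊(13·377)/610⌋ − ⌊(12·377)/610⌋ = ⌊4901/610⌋ − ⌊4524/610⌋ = 8 − 7 = 1
n=13: ⌊(14·377)/610⌋ − ⌊(13·377)/610⌋ = ⌊5278/610⌋ − ⌊4901/610⌋ = 8 − 8 = 0
n=14: ⌊(15·377)/610⌋ − ⌊(14·377)/610⌋ = ⌊5655/610⌋ − ⌊5278/610⌋ = 9 − 8 = 1
n=15: ⌊(16·377)/610⌋ − ⌊(15·377)/610⌋ = ⌊6032/610⌋ − ⌊5655/610⌋ = 9 − 9 = 0
n=16: ⌊(17·377)/610⌋ − ⌊(16·377)/610⌋ = ⌊6409/610⌋ − ⌊6032/610⌋ = 10 − 9 = 1
n=17: ⌊(18·377)/610⌋ − ⌊(17·377)/610⌋ = ⌊6786/610⌋ − ⌊6409/610⌋ = 11 − 10 = 1
n=18: ⌊(19·377)/610⌋ − ⌊(18·377)/610⌋ = ⌊7163/610⌋ − ⌊6786/610⌋ = 11 − 11 = 0
n=19: ⌊(20·377)/610⌋ − ⌊(19·377)/610⌋ = ⌊7540/610⌋ − ⌊7163/610⌋ = 12 − 11 = 1
n=20: ⌊(21·377)/610⌋ − ⌊(20·377)/610⌋ = ⌊7917/610⌋ − ⌊7540/610⌋ = 12 − 12 = 0
n=21: ⌊(22·377)/610⌋ − ⌊(21·377)/610⌋ = ⌊8294/610⌋ − ⌊7917/610⌋ = 13 − 12 = 1
n=22: ⌊(23·377)/610⌋ − ⌊(22·377)/610⌋ = ⌊8671/610⌋ − ⌊8294/610⌋ = 14 − 13 = 1
n=23: ⌊(24·377)/610⌋ − ⌊(23·377)/610⌋ = ⌊9048/610⌋ − ⌊8671/610⌋ = 14 − 14 = 0
n=24: ⌊(25·377)/610⌋ − ⌊(24·377)/610⌋ = ⌊9425/610⌋ − ⌊9048/610⌋ = 15 − 14 = 1
n=25: ⌊(26·377)/610⌋ − ⌊(25·377)/610⌋ = ⌊9802/610⌋ − ⌊9425/610⌋ = 16 − 15 = 1
n=26: ⌊(27·377)/610⌋ − ⌊(26·377)/610⌋ = ⌊10179/610⌋ − ⌊9802/610⌋ = 16 − 16 = 0
n=27: ⌊(28·377)/610⌋ − ⌊(27·377)/610⌋ = ⌊10556/610⌋ − ⌊10179/610⌋ = 17 − 16 = 1
n=28: ⌊(29·377)/610⌋ − ⌊(28·377)/610⌋ = ⌊10933/610⌋ − ⌊10556/610⌋ = 17 − 17 = 0
n=29: ⌊(30·377)/610⌋ − ⌊(29·377)/610⌋ = ⌊11310/610⌋ − ⌊10933/610⌋ = 18 − 17 = 1
n=30: ⌊(31·377)/610⌋ − ⌊(30·377)/610⌋ = ⌊11687/610⌋ − ⌊11310/610⌋ = 19 − 18 = 1
n=31: ⌊(32·377)/610⌋ − ⌊(31·377)/610⌋ = ⌊12064/610⌋ − ⌊11687/610⌋ = 19 − 19 = 0
n=32: ⌊(33·377)/610⌋ − ⌊(32·377)/610⌋ = ⌊12441/610⌋ − ⌊12064/610⌋ = 20 − 19 = 1
n=33: ⌊(34·377)/610⌋ − ⌊(33·377)/610⌋ = ⌊12818/610⌋ − ⌊12441/610⌋ = 21 − 20 = 1
n=34: ⌊(35·377)/610⌋ − ⌊(34·377)/610⌋ = ⌊13195/610⌋ − ⌊12818/610⌋ = 21 − 21 = 0
n=35: ⌊(36·377)/610⌋ − ⌊(35·377)/610⌋ = ⌊13572/610⌋ − ⌊13195/610⌋ = 22 − 21 = 1
n=36: ⌊(37·377)/610⌋ − ⌊(36·377)/610⌋ = ⌊13949/610⌋ − ⌊13572/610⌋ = 22 − 22 = 0
n=37: ⌊(38·377)/610⌋ − ⌊(37·377)/610⌋ = ⌊14326/610⌋ − ⌊13949/610⌋ = 23 − 22 = 1
n=38: ⌊(39·377)/610⌋ − ⌊(38·377)/610⌋ = ⌊14703/610⌋ − ⌊14326/610⌋ = 24 − 23 = 1

010110101101101011010110110101101101011


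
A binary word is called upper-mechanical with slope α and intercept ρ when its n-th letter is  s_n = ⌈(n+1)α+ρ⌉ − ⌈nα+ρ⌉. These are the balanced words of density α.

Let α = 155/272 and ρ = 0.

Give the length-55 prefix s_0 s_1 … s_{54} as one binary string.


n=0: ⌈(1·155)/272⌉ − ⌈(0·155)/272⌉ = ⌈155/272⌉ − ⌈0/272⌉ = 1 − 0 = 1
n=1: ⌈(2·155)/272⌉ − ⌈(1·155)/272⌉ = ⌈310/272⌉ − ⌈155/272⌉ = 2 − 1 = 1
n=2: ⌈(3·155)/272⌉ − ⌈(2·155)/272⌉ = ⌈465/272⌉ − ⌈310/272⌉ = 2 − 2 = 0
n=3: ⌈(4·155)/272⌉ − ⌈(3·155)/272⌉ = ⌈620/272⌉ − ⌈465/272⌉ = 3 − 2 = 1
n=4: ⌈(5·155)/272⌉ − ⌈(4·155)/272⌉ = ⌈775/272⌉ − ⌈620/272⌉ = 3 − 3 = 0
n=5: ⌈(6·155)/272⌉ − ⌈(5·155)/272⌉ = ⌈930/272⌉ − ⌈775/272⌉ = 4 − 3 = 1
n=6: ⌈(7·155)/272⌉ − ⌈(6·155)/272⌉ = ⌈1085/272⌉ − ⌈930/272⌉ = 4 − 4 = 0
n=7: ⌈(8·155)/272⌉ − ⌈(7·155)/272⌉ = ⌈1240/272⌉ − ⌈1085/272⌉ = 5 − 4 = 1
n=8: ⌈(9·155)/272⌉ − ⌈(8·155)/272⌉ = ⌈1395/272⌉ − ⌈1240/272⌉ = 6 − 5 = 1
n=9: ⌈(10·155)/272⌉ − ⌈(9·155)/272⌉ = ⌈1550/272⌉ − ⌈1395/272⌉ = 6 − 6 = 0
n=10: ⌈(11·155)/272⌉ − ⌈(10·155)/272⌉ = ⌈1705/272⌉ − ⌈1550/272⌉ = 7 − 6 = 1
n=11: ⌈(12·155)/272⌉ − ⌈(11·155)/272⌉ = ⌈1860/272⌉ − ⌈1705/272⌉ = 7 − 7 = 0
n=12: ⌈(13·155)/272⌉ − ⌈(12·155)/272⌉ = ⌈2015/272⌉ − ⌈1860/272⌉ = 8 − 7 = 1
n=13: ⌈(14·155)/272⌉ − ⌈(13·155)/272⌉ = ⌈2170/272⌉ − ⌈2015/272⌉ = 8 − 8 = 0
n=14: ⌈(15·155)/272⌉ − ⌈(14·155)/272⌉ = ⌈2325/272⌉ − ⌈2170/272⌉ = 9 − 8 = 1
n=15: ⌈(16·155)/272⌉ − ⌈(15·155)/272⌉ = ⌈2480/272⌉ − ⌈2325/272⌉ = 10 − 9 = 1
n=16: ⌈(17·155)/272⌉ − ⌈(16·155)/272⌉ = ⌈2635/272⌉ − ⌈2480/272⌉ = 10 − 10 = 0
n=17: ⌈(18·155)/272⌉ − ⌈(17·155)/272⌉ = ⌈2790/272⌉ − ⌈2635/272⌉ = 11 − 10 = 1
n=18: ⌈(19·155)/272⌉ − ⌈(18·155)/272⌉ = ⌈2945/272⌉ − ⌈2790/272⌉ = 11 − 11 = 0
n=19: ⌈(20·155)/272⌉ − ⌈(19·155)/272⌉ = ⌈3100/272⌉ − ⌈2945/272⌉ = 12 − 11 = 1
n=20: ⌈(21·155)/272⌉ − ⌈(20·155)/272⌉ = ⌈3255/272⌉ − ⌈3100/272⌉ = 12 − 12 = 0
n=21: ⌈(22·155)/272⌉ − ⌈(21·155)/272⌉ = ⌈3410/272⌉ − ⌈3255/272⌉ = 13 − 12 = 1
n=22: ⌈(23·155)/272⌉ − ⌈(22·155)/272⌉ = ⌈3565/272⌉ − ⌈3410/272⌉ = 14 − 13 = 1
n=23: ⌈(24·155)/272⌉ − ⌈(23·155)/272⌉ = ⌈3720/272⌉ − ⌈3565/272⌉ = 14 − 14 = 0
n=24: ⌈(25·155)/272⌉ − ⌈(24·155)/272⌉ = ⌈3875/272⌉ − ⌈3720/272⌉ = 15 − 14 = 1
n=25: ⌈(26·155)/272⌉ − ⌈(25·155)/272⌉ = ⌈4030/272⌉ − ⌈3875/272⌉ = 15 − 15 = 0
n=26: ⌈(27·155)/272⌉ − ⌈(26·155)/272⌉ = ⌈4185/272⌉ − ⌈4030/272⌉ = 16 − 15 = 1
n=27: ⌈(28·155)/272⌉ − ⌈(27·155)/272⌉ = ⌈4340/272⌉ − ⌈4185/272⌉ = 16 − 16 = 0
n=28: ⌈(29·155)/272⌉ − ⌈(28·155)/272⌉ = ⌈4495/272⌉ − ⌈4340/272⌉ = 17 − 16 = 1
n=29: ⌈(30·155)/272⌉ − ⌈(29·155)/272⌉ = ⌈4650/272⌉ − ⌈4495/272⌉ = 18 − 17 = 1
n=30: ⌈(31·155)/272⌉ − ⌈(30·155)/272⌉ = ⌈4805/272⌉ − ⌈4650/272⌉ = 18 − 18 = 0
n=31: ⌈(32·155)/272⌉ − ⌈(31·155)/272⌉ = ⌈4960/272⌉ − ⌈4805/272⌉ = 19 − 18 = 1
n=32: ⌈(33·155)/272⌉ − ⌈(32·155)/272⌉ = ⌈5115/272⌉ − ⌈4960/272⌉ = 19 − 19 = 0
n=33: ⌈(34·155)/272⌉ − ⌈(33·155)/272⌉ = ⌈5270/272⌉ − ⌈5115/272⌉ = 20 − 19 = 1
n=34: ⌈(35·155)/272⌉ − ⌈(34·155)/272⌉ = ⌈5425/272⌉ − ⌈5270/272⌉ = 20 − 20 = 0
n=35: ⌈(36·155)/272⌉ − ⌈(35·155)/272⌉ = ⌈5580/272⌉ − ⌈5425/272⌉ = 21 − 20 = 1
n=36: ⌈(37·155)/272⌉ − ⌈(36·155)/272⌉ = ⌈5735/272⌉ − ⌈5580/272⌉ = 22 − 21 = 1
n=37: ⌈(38·155)/272⌉ − ⌈(37·155)/272⌉ = ⌈5890/272⌉ − ⌈5735/272⌉ = 22 − 22 = 0
n=38: ⌈(39·155)/272⌉ − ⌈(38·155)/272⌉ = ⌈6045/272⌉ − ⌈5890/272⌉ = 23 − 22 = 1
n=39: ⌈(40·155)/272⌉ − ⌈(39·155)/272⌉ = ⌈6200/272⌉ − ⌈6045/272⌉ = 23 − 23 = 0
n=40: ⌈(41·155)/272⌉ − ⌈(40·155)/272⌉ = ⌈6355/272⌉ − ⌈6200/272⌉ = 24 − 23 = 1
n=41: ⌈(42·155)/272⌉ − ⌈(41·155)/272⌉ = ⌈6510/272⌉ − ⌈6355/272⌉ = 24 − 24 = 0
n=42: ⌈(43·155)/272⌉ − ⌈(42·155)/272⌉ = ⌈6665/272⌉ − ⌈6510/272⌉ = 25 − 24 = 1
n=43: ⌈(44·155)/272⌉ − ⌈(43·155)/272⌉ = ⌈6820/272⌉ − ⌈6665/272⌉ = 26 − 25 = 1
n=44: ⌈(45·155)/272⌉ − ⌈(44·155)/272⌉ = ⌈6975/272⌉ − ⌈6820/272⌉ = 26 − 26 = 0
n=45: ⌈(46·155)/272⌉ − ⌈(45·155)/272⌉ = ⌈7130/272⌉ − ⌈6975/272⌉ = 27 − 26 = 1
n=46: ⌈(47·155)/272⌉ − ⌈(46·155)/272⌉ = ⌈7285/272⌉ − ⌈7130/272⌉ = 27 − 27 = 0
n=47: ⌈(48·155)/272⌉ − ⌈(47·155)/272⌉ = ⌈7440/272⌉ − ⌈7285/272⌉ = 28 − 27 = 1
n=48: ⌈(49·155)/272⌉ − ⌈(48·155)/272⌉ = ⌈7595/272⌉ − ⌈7440/272⌉ = 28 − 28 = 0
n=49: ⌈(50·155)/272⌉ − ⌈(49·155)/272⌉ = ⌈7750/272⌉ − ⌈7595/272⌉ = 29 − 28 = 1
n=50: ⌈(51·155)/272⌉ − ⌈(50·155)/272⌉ = ⌈7905/272⌉ − ⌈7750/272⌉ = 30 − 29 = 1
n=51: ⌈(52·155)/272⌉ − ⌈(51·155)/272⌉ = ⌈8060/272⌉ − ⌈7905/272⌉ = 30 − 30 = 0
n=52: ⌈(53·155)/272⌉ − ⌈(52·155)/272⌉ = ⌈8215/272⌉ − ⌈8060/272⌉ = 31 − 30 = 1
n=53: ⌈(54·155)/272⌉ − ⌈(53·155)/272⌉ = ⌈8370/272⌉ − ⌈8215/272⌉ = 31 − 31 = 0
n=54: ⌈(55·155)/272⌉ − ⌈(54·155)/272⌉ = ⌈8525/272⌉ − ⌈8370/272⌉ = 32 − 31 = 1

1101010110101011010101101010110101011010101101010110101


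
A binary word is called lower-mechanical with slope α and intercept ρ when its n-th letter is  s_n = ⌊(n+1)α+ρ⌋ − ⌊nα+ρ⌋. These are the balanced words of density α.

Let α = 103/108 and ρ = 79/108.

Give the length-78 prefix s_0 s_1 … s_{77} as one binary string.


111111111111111011111111111111111111101111111111111111111110111111111111111111

n=0: ⌊(1·103+79)/108⌋ − ⌊(0·103+79)/108⌋ = ⌊182/108⌋ − ⌊79/108⌋ = 1 − 0 = 1
n=1: ⌊(2·103+79)/108⌋ − ⌊(1·103+79)/108⌋ = ⌊285/108⌋ − ⌊182/108⌋ = 2 − 1 = 1
n=2: ⌊(3·103+79)/108⌋ − ⌊(2·103+79)/108⌋ = ⌊388/108⌋ − ⌊285/108⌋ = 3 − 2 = 1
n=3: ⌊(4·103+79)/108⌋ − ⌊(3·103+79)/108⌋ = ⌊491/108⌋ − ⌊388/108⌋ = 4 − 3 = 1
n=4: ⌊(5·103+79)/108⌋ − ⌊(4·103+79)/108⌋ = ⌊594/108⌋ − ⌊491/108⌋ = 5 − 4 = 1
n=5: ⌊(6·103+79)/108⌋ − ⌊(5·103+79)/108⌋ = ⌊697/108⌋ − ⌊594/108⌋ = 6 − 5 = 1
n=6: ⌊(7·103+79)/108⌋ − ⌊(6·103+79)/108⌋ = ⌊800/108⌋ − ⌊697/108⌋ = 7 − 6 = 1
n=7: ⌊(8·103+79)/108⌋ − ⌊(7·103+79)/108⌋ = ⌊903/108⌋ − ⌊800/108⌋ = 8 − 7 = 1
n=8: ⌊(9·103+79)/108⌋ − ⌊(8·103+79)/108⌋ = ⌊1006/108⌋ − ⌊903/108⌋ = 9 − 8 = 1
n=9: ⌊(10·103+79)/108⌋ − ⌊(9·103+79)/108⌋ = ⌊1109/108⌋ − ⌊1006/108⌋ = 10 − 9 = 1
n=10: ⌊(11·103+79)/108⌋ − ⌊(10·103+79)/108⌋ = ⌊1212/108⌋ − ⌊1109/108⌋ = 11 − 10 = 1
n=11: ⌊(12·103+79)/108⌋ − ⌊(11·103+79)/108⌋ = ⌊1315/108⌋ − ⌊1212/108⌋ = 12 − 11 = 1
n=12: ⌊(13·103+79)/108⌋ − ⌊(12·103+79)/108⌋ = ⌊1418/108⌋ − ⌊1315/108⌋ = 13 − 12 = 1
n=13: ⌊(14·103+79)/108⌋ − ⌊(13·103+79)/108⌋ = ⌊1521/108⌋ − ⌊1418/108⌋ = 14 − 13 = 1
n=14: ⌊(15·103+79)/108⌋ − ⌊(14·103+79)/108⌋ = ⌊1624/108⌋ − ⌊1521/108⌋ = 15 − 14 = 1
n=15: ⌊(16·103+79)/108⌋ − ⌊(15·103+79)/108⌋ = ⌊1727/108⌋ − ⌊1624/108⌋ = 15 − 15 = 0
n=16: ⌊(17·103+79)/108⌋ − ⌊(16·103+79)/108⌋ = ⌊1830/108⌋ − ⌊1727/108⌋ = 16 − 15 = 1
n=17: ⌊(18·103+79)/108⌋ − ⌊(17·103+79)/108⌋ = ⌊1933/108⌋ − ⌊1830/108⌋ = 17 − 16 = 1
n=18: ⌊(19·103+79)/108⌋ − ⌊(18·103+79)/108⌋ = ⌊2036/108⌋ − ⌊1933/108⌋ = 18 − 17 = 1
n=19: ⌊(20·103+79)/108⌋ − ⌊(19·103+79)/108⌋ = ⌊2139/108⌋ − ⌊2036/108⌋ = 19 − 18 = 1
n=20: ⌊(21·103+79)/108⌋ − ⌊(20·103+79)/108⌋ = ⌊2242/108⌋ − ⌊2139/108⌋ = 20 − 19 = 1
n=21: ⌊(22·103+79)/108⌋ − ⌊(21·103+79)/108⌋ = ⌊2345/108⌋ − ⌊2242/108⌋ = 21 − 20 = 1
n=22: ⌊(23·103+79)/108⌋ − ⌊(22·103+79)/108⌋ = ⌊2448/108⌋ − ⌊2345/108⌋ = 22 − 21 = 1
n=23: ⌊(24·103+79)/108⌋ − ⌊(23·103+79)/108⌋ = ⌊2551/108⌋ − ⌊2448/108⌋ = 23 − 22 = 1
n=24: ⌊(25·103+79)/108⌋ − ⌊(24·103+79)/108⌋ = ⌊2654/108⌋ − ⌊2551/108⌋ = 24 − 23 = 1
n=25: ⌊(26·103+79)/108⌋ − ⌊(25·103+79)/108⌋ = ⌊2757/108⌋ − ⌊2654/108⌋ = 25 − 24 = 1
n=26: ⌊(27·103+79)/108⌋ − ⌊(26·103+79)/108⌋ = ⌊2860/108⌋ − ⌊2757/108⌋ = 26 − 25 = 1
n=27: ⌊(28·103+79)/108⌋ − ⌊(27·103+79)/108⌋ = ⌊2963/108⌋ − ⌊2860/108⌋ = 27 − 26 = 1
n=28: ⌊(29·103+79)/108⌋ − ⌊(28·103+79)/108⌋ = ⌊3066/108⌋ − ⌊2963/108⌋ = 28 − 27 = 1
n=29: ⌊(30·103+79)/108⌋ − ⌊(29·103+79)/108⌋ = ⌊3169/108⌋ − ⌊3066/108⌋ = 29 − 28 = 1
n=30: ⌊(31·103+79)/108⌋ − ⌊(30·103+79)/108⌋ = ⌊3272/108⌋ − ⌊3169/108⌋ = 30 − 29 = 1
n=31: ⌊(32·103+79)/108⌋ − ⌊(31·103+79)/108⌋ = ⌊3375/108⌋ − ⌊3272/108⌋ = 31 − 30 = 1
n=32: ⌊(33·103+79)/108⌋ − ⌊(32·103+79)/108⌋ = ⌊3478/108⌋ − ⌊3375/108⌋ = 32 − 31 = 1
n=33: ⌊(34·103+79)/108⌋ − ⌊(33·103+79)/108⌋ = ⌊3581/108⌋ − ⌊3478/108⌋ = 33 − 32 = 1
n=34: ⌊(35·103+79)/108⌋ − ⌊(34·103+79)/108⌋ = ⌊3684/108⌋ − ⌊3581/108⌋ = 34 − 33 = 1
n=35: ⌊(36·103+79)/108⌋ − ⌊(35·103+79)/108⌋ = ⌊3787/108⌋ − ⌊3684/108⌋ = 35 − 34 = 1
n=36: ⌊(37·103+79)/108⌋ − ⌊(36·103+79)/108⌋ = ⌊3890/108⌋ − ⌊3787/108⌋ = 36 − 35 = 1
n=37: ⌊(38·103+79)/108⌋ − ⌊(37·103+79)/108⌋ = ⌊3993/108⌋ − ⌊3890/108⌋ = 36 − 36 = 0
n=38: ⌊(39·103+79)/108⌋ − ⌊(38·103+79)/108⌋ = ⌊4096/108⌋ − ⌊3993/108⌋ = 37 − 36 = 1
n=39: ⌊(40·103+79)/108⌋ − ⌊(39·103+79)/108⌋ = ⌊4199/108⌋ − ⌊4096/108⌋ = 38 − 37 = 1
n=40: ⌊(41·103+79)/108⌋ − ⌊(40·103+79)/108⌋ = ⌊4302/108⌋ − ⌊4199/108⌋ = 39 − 38 = 1
n=41: ⌊(42·103+79)/108⌋ − ⌊(41·103+79)/108⌋ = ⌊4405/108⌋ − ⌊4302/108⌋ = 40 − 39 = 1
n=42: ⌊(43·103+79)/108⌋ − ⌊(42·103+79)/108⌋ = ⌊4508/108⌋ − ⌊4405/108⌋ = 41 − 40 = 1
n=43: ⌊(44·103+79)/108⌋ − ⌊(43·103+79)/108⌋ = ⌊4611/108⌋ − ⌊4508/108⌋ = 42 − 41 = 1
n=44: ⌊(45·103+79)/108⌋ − ⌊(44·103+79)/108⌋ = ⌊4714/108⌋ − ⌊4611/108⌋ = 43 − 42 = 1
n=45: ⌊(46·103+79)/108⌋ − ⌊(45·103+79)/108⌋ = ⌊4817/108⌋ − ⌊4714/108⌋ = 44 − 43 = 1
n=46: ⌊(47·103+79)/108⌋ − ⌊(46·103+79)/108⌋ = ⌊4920/108⌋ − ⌊4817/108⌋ = 45 − 44 = 1
n=47: ⌊(48·103+79)/108⌋ − ⌊(47·103+79)/108⌋ = ⌊5023/108⌋ − ⌊4920/108⌋ = 46 − 45 = 1
n=48: ⌊(49·103+79)/108⌋ − ⌊(48·103+79)/108⌋ = ⌊5126/108⌋ − ⌊5023/108⌋ = 47 − 46 = 1
n=49: ⌊(50·103+79)/108⌋ − ⌊(49·103+79)/108⌋ = ⌊5229/108⌋ − ⌊5126/108⌋ = 48 − 47 = 1
n=50: ⌊(51·103+79)/108⌋ − ⌊(50·103+79)/108⌋ = ⌊5332/108⌋ − ⌊5229/108⌋ = 49 − 48 = 1
n=51: ⌊(52·103+79)/108⌋ − ⌊(51·103+79)/108⌋ = ⌊5435/108⌋ − ⌊5332/108⌋ = 50 − 49 = 1
n=52: ⌊(53·103+79)/108⌋ − ⌊(52·103+79)/108⌋ = ⌊5538/108⌋ − ⌊5435/108⌋ = 51 − 50 = 1
n=53: ⌊(54·103+79)/108⌋ − ⌊(53·103+79)/108⌋ = ⌊5641/108⌋ − ⌊5538/108⌋ = 52 − 51 = 1
n=54: ⌊(55·103+79)/108⌋ − ⌊(54·103+79)/108⌋ = ⌊5744/108⌋ − ⌊5641/108⌋ = 53 − 52 = 1
n=55: ⌊(56·103+79)/108⌋ − ⌊(55·103+79)/108⌋ = ⌊5847/108⌋ − ⌊5744/108⌋ = 54 − 53 = 1
n=56: ⌊(57·103+79)/108⌋ − ⌊(56·103+79)/108⌋ = ⌊5950/108⌋ − ⌊5847/108⌋ = 55 − 54 = 1
n=57: ⌊(58·103+79)/108⌋ − ⌊(57·103+79)/108⌋ = ⌊6053/108⌋ − ⌊5950/108⌋ = 56 − 55 = 1
n=58: ⌊(59·103+79)/108⌋ − ⌊(58·103+79)/108⌋ = ⌊6156/108⌋ − ⌊6053/108⌋ = 57 − 56 = 1
n=59: ⌊(60·103+79)/108⌋ − ⌊(59·103+79)/108⌋ = ⌊6259/108⌋ − ⌊6156/108⌋ = 57 − 57 = 0
n=60: ⌊(61·103+79)/108⌋ − ⌊(60·103+79)/108⌋ = ⌊6362/108⌋ − ⌊6259/108⌋ = 58 − 57 = 1
n=61: ⌊(62·103+79)/108⌋ − ⌊(61·103+79)/108⌋ = ⌊6465/108⌋ − ⌊6362/108⌋ = 59 − 58 = 1
n=62: ⌊(63·103+79)/108⌋ − ⌊(62·103+79)/108⌋ = ⌊6568/108⌋ − ⌊6465/108⌋ = 60 − 59 = 1
n=63: ⌊(64·103+79)/108⌋ − ⌊(63·103+79)/108⌋ = ⌊6671/108⌋ − ⌊6568/108⌋ = 61 − 60 = 1
n=64: ⌊(65·103+79)/108⌋ − ⌊(64·103+79)/108⌋ = ⌊6774/108⌋ − ⌊6671/108⌋ = 62 − 61 = 1
n=65: ⌊(66·103+79)/108⌋ − ⌊(65·103+79)/108⌋ = ⌊6877/108⌋ − ⌊6774/108⌋ = 63 − 62 = 1
n=66: ⌊(67·103+79)/108⌋ − ⌊(66·103+79)/108⌋ = ⌊6980/108⌋ − ⌊6877/108⌋ = 64 − 63 = 1
n=67: ⌊(68·103+79)/108⌋ − ⌊(67·103+79)/108⌋ = ⌊7083/108⌋ − ⌊6980/108⌋ = 65 − 64 = 1
n=68: ⌊(69·103+79)/108⌋ − ⌊(68·103+79)/108⌋ = ⌊7186/108⌋ − ⌊7083/108⌋ = 66 − 65 = 1
n=69: ⌊(70·103+79)/108⌋ − ⌊(69·103+79)/108⌋ = ⌊7289/108⌋ − ⌊7186/108⌋ = 67 − 66 = 1
n=70: ⌊(71·103+79)/108⌋ − ⌊(70·103+79)/108⌋ = ⌊7392/108⌋ − ⌊7289/108⌋ = 68 − 67 = 1
n=71: ⌊(72·103+79)/108⌋ − ⌊(71·103+79)/108⌋ = ⌊7495/108⌋ − ⌊7392/108⌋ = 69 − 68 = 1
n=72: ⌊(73·103+79)/108⌋ − ⌊(72·103+79)/108⌋ = ⌊7598/108⌋ − ⌊7495/108⌋ = 70 − 69 = 1
n=73: ⌊(74·103+79)/108⌋ − ⌊(73·103+79)/108⌋ = ⌊7701/108⌋ − ⌊7598/108⌋ = 71 − 70 = 1
n=74: ⌊(75·103+79)/108⌋ − ⌊(74·103+79)/108⌋ = ⌊7804/108⌋ − ⌊7701/108⌋ = 72 − 71 = 1
n=75: ⌊(76·103+79)/108⌋ − ⌊(75·103+79)/108⌋ = ⌊7907/108⌋ − ⌊7804/108⌋ = 73 − 72 = 1
n=76: ⌊(77·103+79)/108⌋ − ⌊(76·103+79)/108⌋ = ⌊8010/108⌋ − ⌊7907/108⌋ = 74 − 73 = 1
n=77: ⌊(78·103+79)/108⌋ − ⌊(77·103+79)/108⌋ = ⌊8113/108⌋ − ⌊8010/108⌋ = 75 − 74 = 1


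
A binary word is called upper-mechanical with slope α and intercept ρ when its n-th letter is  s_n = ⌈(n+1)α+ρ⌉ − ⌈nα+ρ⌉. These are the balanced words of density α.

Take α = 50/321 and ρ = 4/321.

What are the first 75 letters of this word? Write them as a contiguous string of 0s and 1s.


000000100000100000010000010000001000001000001000000100000100000010000010000

n=0: ⌈(1·50+4)/321⌉ − ⌈(0·50+4)/321⌉ = ⌈54/321⌉ − ⌈4/321⌉ = 1 − 1 = 0
n=1: ⌈(2·50+4)/321⌉ − ⌈(1·50+4)/321⌉ = ⌈104/321⌉ − ⌈54/321⌉ = 1 − 1 = 0
n=2: ⌈(3·50+4)/321⌉ − ⌈(2·50+4)/321⌉ = ⌈154/321⌉ − ⌈104/321⌉ = 1 − 1 = 0
n=3: ⌈(4·50+4)/321⌉ − ⌈(3·50+4)/321⌉ = ⌈204/321⌉ − ⌈154/321⌉ = 1 − 1 = 0
n=4: ⌈(5·50+4)/321⌉ − ⌈(4·50+4)/321⌉ = ⌈254/321⌉ − ⌈204/321⌉ = 1 − 1 = 0
n=5: ⌈(6·50+4)/321⌉ − ⌈(5·50+4)/321⌉ = ⌈304/321⌉ − ⌈254/321⌉ = 1 − 1 = 0
n=6: ⌈(7·50+4)/321⌉ − ⌈(6·50+4)/321⌉ = ⌈354/321⌉ − ⌈304/321⌉ = 2 − 1 = 1
n=7: ⌈(8·50+4)/321⌉ − ⌈(7·50+4)/321⌉ = ⌈404/321⌉ − ⌈354/321⌉ = 2 − 2 = 0
n=8: ⌈(9·50+4)/321⌉ − ⌈(8·50+4)/321⌉ = ⌈454/321⌉ − ⌈404/321⌉ = 2 − 2 = 0
n=9: ⌈(10·50+4)/321⌉ − ⌈(9·50+4)/321⌉ = ⌈504/321⌉ − ⌈454/321⌉ = 2 − 2 = 0
n=10: ⌈(11·50+4)/321⌉ − ⌈(10·50+4)/321⌉ = ⌈554/321⌉ − ⌈504/321⌉ = 2 − 2 = 0
n=11: ⌈(12·50+4)/321⌉ − ⌈(11·50+4)/321⌉ = ⌈604/321⌉ − ⌈554/321⌉ = 2 − 2 = 0
n=12: ⌈(13·50+4)/321⌉ − ⌈(12·50+4)/321⌉ = ⌈654/321⌉ − ⌈604/321⌉ = 3 − 2 = 1
n=13: ⌈(14·50+4)/321⌉ − ⌈(13·50+4)/321⌉ = ⌈704/321⌉ − ⌈654/321⌉ = 3 − 3 = 0
n=14: ⌈(15·50+4)/321⌉ − ⌈(14·50+4)/321⌉ = ⌈754/321⌉ − ⌈704/321⌉ = 3 − 3 = 0
n=15: ⌈(16·50+4)/321⌉ − ⌈(15·50+4)/321⌉ = ⌈804/321⌉ − ⌈754/321⌉ = 3 − 3 = 0
n=16: ⌈(17·50+4)/321⌉ − ⌈(16·50+4)/321⌉ = ⌈854/321⌉ − ⌈804/321⌉ = 3 − 3 = 0
n=17: ⌈(18·50+4)/321⌉ − ⌈(17·50+4)/321⌉ = ⌈904/321⌉ − ⌈854/321⌉ = 3 − 3 = 0
n=18: ⌈(19·50+4)/321⌉ − ⌈(18·50+4)/321⌉ = ⌈954/321⌉ − ⌈904/321⌉ = 3 − 3 = 0
n=19: ⌈(20·50+4)/321⌉ − ⌈(19·50+4)/321⌉ = ⌈1004/321⌉ − ⌈954/321⌉ = 4 − 3 = 1
n=20: ⌈(21·50+4)/321⌉ − ⌈(20·50+4)/321⌉ = ⌈1054/321⌉ − ⌈1004/321⌉ = 4 − 4 = 0
n=21: ⌈(22·50+4)/321⌉ − ⌈(21·50+4)/321⌉ = ⌈1104/321⌉ − ⌈1054/321⌉ = 4 − 4 = 0
n=22: ⌈(23·50+4)/321⌉ − ⌈(22·50+4)/321⌉ = ⌈1154/321⌉ − ⌈1104/321⌉ = 4 − 4 = 0
n=23: ⌈(24·50+4)/321⌉ − ⌈(23·50+4)/321⌉ = ⌈1204/321⌉ − ⌈1154/321⌉ = 4 − 4 = 0
n=24: ⌈(25·50+4)/321⌉ − ⌈(24·50+4)/321⌉ = ⌈1254/321⌉ − ⌈1204/321⌉ = 4 − 4 = 0
n=25: ⌈(26·50+4)/321⌉ − ⌈(25·50+4)/321⌉ = ⌈1304/321⌉ − ⌈1254/321⌉ = 5 − 4 = 1
n=26: ⌈(27·50+4)/321⌉ − ⌈(26·50+4)/321⌉ = ⌈1354/321⌉ − ⌈1304/321⌉ = 5 − 5 = 0
n=27: ⌈(28·50+4)/321⌉ − ⌈(27·50+4)/321⌉ = ⌈1404/321⌉ − ⌈1354/321⌉ = 5 − 5 = 0
n=28: ⌈(29·50+4)/321⌉ − ⌈(28·50+4)/321⌉ = ⌈1454/321⌉ − ⌈1404/321⌉ = 5 − 5 = 0
n=29: ⌈(30·50+4)/321⌉ − ⌈(29·50+4)/321⌉ = ⌈1504/321⌉ − ⌈1454/321⌉ = 5 − 5 = 0
n=30: ⌈(31·50+4)/321⌉ − ⌈(30·50+4)/321⌉ = ⌈1554/321⌉ − ⌈1504/321⌉ = 5 − 5 = 0
n=31: ⌈(32·50+4)/321⌉ − ⌈(31·50+4)/321⌉ = ⌈1604/321⌉ − ⌈1554/321⌉ = 5 − 5 = 0
n=32: ⌈(33·50+4)/321⌉ − ⌈(32·50+4)/321⌉ = ⌈1654/321⌉ − ⌈1604/321⌉ = 6 − 5 = 1
n=33: ⌈(34·50+4)/321⌉ − ⌈(33·50+4)/321⌉ = ⌈1704/321⌉ − ⌈1654/321⌉ = 6 − 6 = 0
n=34: ⌈(35·50+4)/321⌉ − ⌈(34·50+4)/321⌉ = ⌈1754/321⌉ − ⌈1704/321⌉ = 6 − 6 = 0
n=35: ⌈(36·50+4)/321⌉ − ⌈(35·50+4)/321⌉ = ⌈1804/321⌉ − ⌈1754/321⌉ = 6 − 6 = 0
n=36: ⌈(37·50+4)/321⌉ − ⌈(36·50+4)/321⌉ = ⌈1854/321⌉ − ⌈1804/321⌉ = 6 − 6 = 0
n=37: ⌈(38·50+4)/321⌉ − ⌈(37·50+4)/321⌉ = ⌈1904/321⌉ − ⌈1854/321⌉ = 6 − 6 = 0
n=38: ⌈(39·50+4)/321⌉ − ⌈(38·50+4)/321⌉ = ⌈1954/321⌉ − ⌈1904/321⌉ = 7 − 6 = 1
n=39: ⌈(40·50+4)/321⌉ − ⌈(39·50+4)/321⌉ = ⌈2004/321⌉ − ⌈1954/321⌉ = 7 − 7 = 0
n=40: ⌈(41·50+4)/321⌉ − ⌈(40·50+4)/321⌉ = ⌈2054/321⌉ − ⌈2004/321⌉ = 7 − 7 = 0
n=41: ⌈(42·50+4)/321⌉ − ⌈(41·50+4)/321⌉ = ⌈2104/321⌉ − ⌈2054/321⌉ = 7 − 7 = 0
n=42: ⌈(43·50+4)/321⌉ − ⌈(42·50+4)/321⌉ = ⌈2154/321⌉ − ⌈2104/321⌉ = 7 − 7 = 0
n=43: ⌈(44·50+4)/321⌉ − ⌈(43·50+4)/321⌉ = ⌈2204/321⌉ − ⌈2154/321⌉ = 7 − 7 = 0
n=44: ⌈(45·50+4)/321⌉ − ⌈(44·50+4)/321⌉ = ⌈2254/321⌉ − ⌈2204/321⌉ = 8 − 7 = 1
n=45: ⌈(46·50+4)/321⌉ − ⌈(45·50+4)/321⌉ = ⌈2304/321⌉ − ⌈2254/321⌉ = 8 − 8 = 0
n=46: ⌈(47·50+4)/321⌉ − ⌈(46·50+4)/321⌉ = ⌈2354/321⌉ − ⌈2304/321⌉ = 8 − 8 = 0
n=47: ⌈(48·50+4)/321⌉ − ⌈(47·50+4)/321⌉ = ⌈2404/321⌉ − ⌈2354/321⌉ = 8 − 8 = 0
n=48: ⌈(49·50+4)/321⌉ − ⌈(48·50+4)/321⌉ = ⌈2454/321⌉ − ⌈2404/321⌉ = 8 − 8 = 0
n=49: ⌈(50·50+4)/321⌉ − ⌈(49·50+4)/321⌉ = ⌈2504/321⌉ − ⌈2454/321⌉ = 8 − 8 = 0
n=50: ⌈(51·50+4)/321⌉ − ⌈(50·50+4)/321⌉ = ⌈2554/321⌉ − ⌈2504/321⌉ = 8 − 8 = 0
n=51: ⌈(52·50+4)/321⌉ − ⌈(51·50+4)/321⌉ = ⌈2604/321⌉ − ⌈2554/321⌉ = 9 − 8 = 1
n=52: ⌈(53·50+4)/321⌉ − ⌈(52·50+4)/321⌉ = ⌈2654/321⌉ − ⌈2604/321⌉ = 9 − 9 = 0
n=53: ⌈(54·50+4)/321⌉ − ⌈(53·50+4)/321⌉ = ⌈2704/321⌉ − ⌈2654/321⌉ = 9 − 9 = 0
n=54: ⌈(55·50+4)/321⌉ − ⌈(54·50+4)/321⌉ = ⌈2754/321⌉ − ⌈2704/321⌉ = 9 − 9 = 0
n=55: ⌈(56·50+4)/321⌉ − ⌈(55·50+4)/321⌉ = ⌈2804/321⌉ − ⌈2754/321⌉ = 9 − 9 = 0
n=56: ⌈(57·50+4)/321⌉ − ⌈(56·50+4)/321⌉ = ⌈2854/321⌉ − ⌈2804/321⌉ = 9 − 9 = 0
n=57: ⌈(58·50+4)/321⌉ − ⌈(57·50+4)/321⌉ = ⌈2904/321⌉ − ⌈2854/321⌉ = 10 − 9 = 1
n=58: ⌈(59·50+4)/321⌉ − ⌈(58·50+4)/321⌉ = ⌈2954/321⌉ − ⌈2904/321⌉ = 10 − 10 = 0
n=59: ⌈(60·50+4)/321⌉ − ⌈(59·50+4)/321⌉ = ⌈3004/321⌉ − ⌈2954/321⌉ = 10 − 10 = 0
n=60: ⌈(61·50+4)/321⌉ − ⌈(60·50+4)/321⌉ = ⌈3054/321⌉ − ⌈3004/321⌉ = 10 − 10 = 0
n=61: ⌈(62·50+4)/321⌉ − ⌈(61·50+4)/321⌉ = ⌈3104/321⌉ − ⌈3054/321⌉ = 10 − 10 = 0
n=62: ⌈(63·50+4)/321⌉ − ⌈(62·50+4)/321⌉ = ⌈3154/321⌉ − ⌈3104/321⌉ = 10 − 10 = 0
n=63: ⌈(64·50+4)/321⌉ − ⌈(63·50+4)/321⌉ = ⌈3204/321⌉ − ⌈3154/321⌉ = 10 − 10 = 0
n=64: ⌈(65·50+4)/321⌉ − ⌈(64·50+4)/321⌉ = ⌈3254/321⌉ − ⌈3204/321⌉ = 11 − 10 = 1
n=65: ⌈(66·50+4)/321⌉ − ⌈(65·50+4)/321⌉ = ⌈3304/321⌉ − ⌈3254/321⌉ = 11 − 11 = 0
n=66: ⌈(67·50+4)/321⌉ − ⌈(66·50+4)/321⌉ = ⌈3354/321⌉ − ⌈3304/321⌉ = 11 − 11 = 0
n=67: ⌈(68·50+4)/321⌉ − ⌈(67·50+4)/321⌉ = ⌈3404/321⌉ − ⌈3354/321⌉ = 11 − 11 = 0
n=68: ⌈(69·50+4)/321⌉ − ⌈(68·50+4)/321⌉ = ⌈3454/321⌉ − ⌈3404/321⌉ = 11 − 11 = 0
n=69: ⌈(70·50+4)/321⌉ − ⌈(69·50+4)/321⌉ = ⌈3504/321⌉ − ⌈3454/321⌉ = 11 − 11 = 0
n=70: ⌈(71·50+4)/321⌉ − ⌈(70·50+4)/321⌉ = ⌈3554/321⌉ − ⌈3504/321⌉ = 12 − 11 = 1
n=71: ⌈(72·50+4)/321⌉ − ⌈(71·50+4)/321⌉ = ⌈3604/321⌉ − ⌈3554/321⌉ = 12 − 12 = 0
n=72: ⌈(73·50+4)/321⌉ − ⌈(72·50+4)/321⌉ = ⌈3654/321⌉ − ⌈3604/321⌉ = 12 − 12 = 0
n=73: ⌈(74·50+4)/321⌉ − ⌈(73·50+4)/321⌉ = ⌈3704/321⌉ − ⌈3654/321⌉ = 12 − 12 = 0
n=74: ⌈(75·50+4)/321⌉ − ⌈(74·50+4)/321⌉ = ⌈3754/321⌉ − ⌈3704/321⌉ = 12 − 12 = 0


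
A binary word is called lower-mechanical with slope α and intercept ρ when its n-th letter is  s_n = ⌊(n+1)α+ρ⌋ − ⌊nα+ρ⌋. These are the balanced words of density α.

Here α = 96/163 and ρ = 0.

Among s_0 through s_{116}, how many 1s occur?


#1s = Σ_{n=0}^{116} s_n = Σ_{n=0}^{116} (⌊(n+1)α+ρ⌋ − ⌊nα+ρ⌋)
the sum telescopes: every ⌊nα+ρ⌋ with 0 < n < 117 appears once with + and once with −, leaving ⌊117α+ρ⌋ − ⌊0·α+ρ⌋
117α + ρ = (117·96) / 163 = 11232/163
ρ = 0/163
⌊11232/163⌋ = 68,  ⌊0/163⌋ = 0
#1s = 68 − 0 = 68

68


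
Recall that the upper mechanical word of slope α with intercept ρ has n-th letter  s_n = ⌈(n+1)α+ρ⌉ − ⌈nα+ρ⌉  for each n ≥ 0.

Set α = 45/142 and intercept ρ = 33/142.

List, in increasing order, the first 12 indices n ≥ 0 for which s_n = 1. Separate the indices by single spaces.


n=0: ⌈78/142⌉−⌈33/142⌉ = 1−1 = 0
n=1: ⌈123/142⌉−⌈78/142⌉ = 1−1 = 0
n=2: ⌈168/142⌉−⌈123/142⌉ = 2−1 = 1  ← one
n=3: ⌈213/142⌉−⌈168/142⌉ = 2−2 = 0
n=4: ⌈258/142⌉−⌈213/142⌉ = 2−2 = 0
n=5: ⌈303/142⌉−⌈258/142⌉ = 3−2 = 1  ← one
n=6: ⌈348/142⌉−⌈303/142⌉ = 3−3 = 0
n=7: ⌈393/142⌉−⌈348/142⌉ = 3−3 = 0
n=8: ⌈438/142⌉−⌈393/142⌉ = 4−3 = 1  ← one
n=9: ⌈483/142⌉−⌈438/142⌉ = 4−4 = 0
n=10: ⌈528/142⌉−⌈483/142⌉ = 4−4 = 0
n=11: ⌈573/142⌉−⌈528/142⌉ = 5−4 = 1  ← one
n=12: ⌈618/142⌉−⌈573/142⌉ = 5−5 = 0
n=13: ⌈663/142⌉−⌈618/142⌉ = 5−5 = 0
n=14: ⌈708/142⌉−⌈663/142⌉ = 5−5 = 0
n=15: ⌈753/142⌉−⌈708/142⌉ = 6−5 = 1  ← one
n=16: ⌈798/142⌉−⌈753/142⌉ = 6−6 = 0
n=17: ⌈843/142⌉−⌈798/142⌉ = 6−6 = 0
n=18: ⌈888/142⌉−⌈843/142⌉ = 7−6 = 1  ← one
n=19: ⌈933/142⌉−⌈888/142⌉ = 7−7 = 0
n=20: ⌈978/142⌉−⌈933/142⌉ = 7−7 = 0
n=21: ⌈1023/142⌉−⌈978/142⌉ = 8−7 = 1  ← one
n=22: ⌈1068/142⌉−⌈1023/142⌉ = 8−8 = 0
n=23: ⌈1113/142⌉−⌈1068/142⌉ = 8−8 = 0
n=24: ⌈1158/142⌉−⌈1113/142⌉ = 9−8 = 1  ← one
n=25: ⌈1203/142⌉−⌈1158/142⌉ = 9−9 = 0
n=26: ⌈1248/142⌉−⌈1203/142⌉ = 9−9 = 0
n=27: ⌈1293/142⌉−⌈1248/142⌉ = 10−9 = 1  ← one
n=28: ⌈1338/142⌉−⌈1293/142⌉ = 10−10 = 0
n=29: ⌈1383/142⌉−⌈1338/142⌉ = 10−10 = 0
n=30: ⌈1428/142⌉−⌈1383/142⌉ = 11−10 = 1  ← one
n=31: ⌈1473/142⌉−⌈1428/142⌉ = 11−11 = 0
n=32: ⌈1518/142⌉−⌈1473/142⌉ = 11−11 = 0
n=33: ⌈1563/142⌉−⌈1518/142⌉ = 12−11 = 1  ← one
n=34: ⌈1608/142⌉−⌈1563/142⌉ = 12−12 = 0
n=35: ⌈1653/142⌉−⌈1608/142⌉ = 12−12 = 0
n=36: ⌈1698/142⌉−⌈1653/142⌉ = 12−12 = 0
n=37: ⌈1743/142⌉−⌈1698/142⌉ = 13−12 = 1  ← one
positions of the first 12 ones: 2 5 8 11 15 18 21 24 27 30 33 37

2 5 8 11 15 18 21 24 27 30 33 37


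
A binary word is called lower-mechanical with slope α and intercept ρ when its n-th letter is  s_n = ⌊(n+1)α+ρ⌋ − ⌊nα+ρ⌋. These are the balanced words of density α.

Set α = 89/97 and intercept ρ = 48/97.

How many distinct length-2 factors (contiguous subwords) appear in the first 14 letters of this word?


t_n = ⌊(n·89+48)/97⌋ for n = 0 … 14:
  n=0…9: ⌊48/97⌋=0 ⌊137/97⌋=1 ⌊226/97⌋=2 ⌊315/97⌋=3 ⌊404/97⌋=4 ⌊493/97⌋=5 ⌊582/97⌋=6 ⌊671/97⌋=6 ⌊760/97⌋=7 ⌊849/97⌋=8
  n=10…14: ⌊938/97⌋=9 ⌊1027/97⌋=10 ⌊1116/97⌋=11 ⌊1205/97⌋=12 ⌊1294/97⌋=13
s_n = t_(n+1) − t_n for n = 0 … 13 gives
prefix = 11111101111111
slide a length-2 window over [0..1] … [12..13] (13 windows); first occurrence of each distinct factor:
  [  0..  1] 11
  [  5..  6] 10
  [  6..  7] 01
  (the other 10 windows repeat one of these)
distinct factors: {01, 10, 11}
count = 3  (Sturmian bound for length 2 is 3)

3


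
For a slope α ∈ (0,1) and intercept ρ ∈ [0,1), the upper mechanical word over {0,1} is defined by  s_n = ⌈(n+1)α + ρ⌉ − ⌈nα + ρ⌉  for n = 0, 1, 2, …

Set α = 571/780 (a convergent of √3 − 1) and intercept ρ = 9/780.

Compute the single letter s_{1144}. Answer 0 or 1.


1

(n+1)α + ρ = (1145·571 + 9) / 780 = 653804/780
nα + ρ     = (1144·571 + 9) / 780 = 653233/780
⌈653804/780⌉ = 839,  ⌈653233/780⌉ = 838
s_{1144} = 839 − 838 = 1


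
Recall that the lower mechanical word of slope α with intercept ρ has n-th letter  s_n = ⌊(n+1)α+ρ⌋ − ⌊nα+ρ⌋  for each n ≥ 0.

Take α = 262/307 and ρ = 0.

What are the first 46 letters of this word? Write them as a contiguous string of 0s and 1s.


n=0: ⌊(1·262)/307⌋ − ⌊(0·262)/307⌋ = ⌊262/307⌋ − ⌊0/307⌋ = 0 − 0 = 0
n=1: ⌊(2·262)/307⌋ − ⌊(1·262)/307⌋ = ⌊524/307⌋ − ⌊262/307⌋ = 1 − 0 = 1
n=2: ⌊(3·262)/307⌋ − ⌊(2·262)/307⌋ = ⌊786/307⌋ − ⌊524/307⌋ = 2 − 1 = 1
n=3: ⌊(4·262)/307⌋ − ⌊(3·262)/307⌋ = ⌊1048/307⌋ − ⌊786/307⌋ = 3 − 2 = 1
n=4: ⌊(5·262)/307⌋ − ⌊(4·262)/307⌋ = ⌊1310/307⌋ − ⌊1048/307⌋ = 4 − 3 = 1
n=5: ⌊(6·262)/307⌋ − ⌊(5·262)/307⌋ = ⌊1572/307⌋ − ⌊1310/307⌋ = 5 − 4 = 1
n=6: ⌊(7·262)/307⌋ − ⌊(6·262)/307⌋ = ⌊1834/307⌋ − ⌊1572/307⌋ = 5 − 5 = 0
n=7: ⌊(8·262)/307⌋ − ⌊(7·262)/307⌋ = ⌊2096/307⌋ − ⌊1834/307⌋ = 6 − 5 = 1
n=8: ⌊(9·262)/307⌋ − ⌊(8·262)/307⌋ = ⌊2358/307⌋ − ⌊2096/307⌋ = 7 − 6 = 1
n=9: ⌊(10·262)/307⌋ − ⌊(9·262)/307⌋ = ⌊2620/307⌋ − ⌊2358/307⌋ = 8 − 7 = 1
n=10: ⌊(11·262)/307⌋ − ⌊(10·262)/307⌋ = ⌊2882/307⌋ − ⌊2620/307⌋ = 9 − 8 = 1
n=11: ⌊(12·262)/307⌋ − ⌊(11·262)/307⌋ = ⌊3144/307⌋ − ⌊2882/307⌋ = 10 − 9 = 1
n=12: ⌊(13·262)/307⌋ − ⌊(12·262)/307⌋ = ⌊3406/307⌋ − ⌊3144/307⌋ = 11 − 10 = 1
n=13: ⌊(14·262)/307⌋ − ⌊(13·262)/307⌋ = ⌊3668/307⌋ − ⌊3406/307⌋ = 11 − 11 = 0
n=14: ⌊(15·262)/307⌋ − ⌊(14·262)/307⌋ = ⌊3930/307⌋ − ⌊3668/307⌋ = 12 − 11 = 1
n=15: ⌊(16·262)/307⌋ − ⌊(15·262)/307⌋ = ⌊4192/307⌋ − ⌊3930/307⌋ = 13 − 12 = 1
n=16: ⌊(17·262)/307⌋ − ⌊(16·262)/307⌋ = ⌊4454/307⌋ − ⌊4192/307⌋ = 14 − 13 = 1
n=17: ⌊(18·262)/307⌋ − ⌊(17·262)/307⌋ = ⌊4716/307⌋ − ⌊4454/307⌋ = 15 − 14 = 1
n=18: ⌊(19·262)/307⌋ − ⌊(18·262)/307⌋ = ⌊4978/307⌋ − ⌊4716/307⌋ = 16 − 15 = 1
n=19: ⌊(20·262)/307⌋ − ⌊(19·262)/307⌋ = ⌊5240/307⌋ − ⌊4978/307⌋ = 17 − 16 = 1
n=20: ⌊(21·262)/307⌋ − ⌊(20·262)/307⌋ = ⌊5502/307⌋ − ⌊5240/307⌋ = 17 − 17 = 0
n=21: ⌊(22·262)/307⌋ − ⌊(21·262)/307⌋ = ⌊5764/307⌋ − ⌊5502/307⌋ = 18 − 17 = 1
n=22: ⌊(23·262)/307⌋ − ⌊(22·262)/307⌋ = ⌊6026/307⌋ − ⌊5764/307⌋ = 19 − 18 = 1
n=23: ⌊(24·262)/307⌋ − ⌊(23·262)/307⌋ = ⌊6288/307⌋ − ⌊6026/307⌋ = 20 − 19 = 1
n=24: ⌊(25·262)/307⌋ − ⌊(24·262)/307⌋ = ⌊6550/307⌋ − ⌊6288/307⌋ = 21 − 20 = 1
n=25: ⌊(26·262)/307⌋ − ⌊(25·262)/307⌋ = ⌊6812/307⌋ − ⌊6550/307⌋ = 22 − 21 = 1
n=26: ⌊(27·262)/307⌋ − ⌊(26·262)/307⌋ = ⌊7074/307⌋ − ⌊6812/307⌋ = 23 − 22 = 1
n=27: ⌊(28·262)/307⌋ − ⌊(27·262)/307⌋ = ⌊7336/307⌋ − ⌊7074/307⌋ = 23 − 23 = 0
n=28: ⌊(29·262)/307⌋ − ⌊(28·262)/307⌋ = ⌊7598/307⌋ − ⌊7336/307⌋ = 24 − 23 = 1
n=29: ⌊(30·262)/307⌋ − ⌊(29·262)/307⌋ = ⌊7860/307⌋ − ⌊7598/307⌋ = 25 − 24 = 1
n=30: ⌊(31·262)/307⌋ − ⌊(30·262)/307⌋ = ⌊8122/307⌋ − ⌊7860/307⌋ = 26 − 25 = 1
n=31: ⌊(32·262)/307⌋ − ⌊(31·262)/307⌋ = ⌊8384/307⌋ − ⌊8122/307⌋ = 27 − 26 = 1
n=32: ⌊(33·262)/307⌋ − ⌊(32·262)/307⌋ = ⌊8646/307⌋ − ⌊8384/307⌋ = 28 − 27 = 1
n=33: ⌊(34·262)/307⌋ − ⌊(33·262)/307⌋ = ⌊8908/307⌋ − ⌊8646/307⌋ = 29 − 28 = 1
n=34: ⌊(35·262)/307⌋ − ⌊(34·262)/307⌋ = ⌊9170/307⌋ − ⌊8908/307⌋ = 29 − 29 = 0
n=35: ⌊(36·262)/307⌋ − ⌊(35·262)/307⌋ = ⌊9432/307⌋ − ⌊9170/307⌋ = 30 − 29 = 1
n=36: ⌊(37·262)/307⌋ − ⌊(36·262)/307⌋ = ⌊9694/307⌋ − ⌊9432/307⌋ = 31 − 30 = 1
n=37: ⌊(38·262)/307⌋ − ⌊(37·262)/307⌋ = ⌊9956/307⌋ − ⌊9694/307⌋ = 32 − 31 = 1
n=38: ⌊(39·262)/307⌋ − ⌊(38·262)/307⌋ = ⌊10218/307⌋ − ⌊9956/307⌋ = 33 − 32 = 1
n=39: ⌊(40·262)/307⌋ − ⌊(39·262)/307⌋ = ⌊10480/307⌋ − ⌊10218/307⌋ = 34 − 33 = 1
n=40: ⌊(41·262)/307⌋ − ⌊(40·262)/307⌋ = ⌊10742/307⌋ − ⌊10480/307⌋ = 34 − 34 = 0
n=41: ⌊(42·262)/307⌋ − ⌊(41·262)/307⌋ = ⌊11004/307⌋ − ⌊10742/307⌋ = 35 − 34 = 1
n=42: ⌊(43·262)/307⌋ − ⌊(42·262)/307⌋ = ⌊11266/307⌋ − ⌊11004/307⌋ = 36 − 35 = 1
n=43: ⌊(44·262)/307⌋ − ⌊(43·262)/307⌋ = ⌊11528/307⌋ − ⌊11266/307⌋ = 37 − 36 = 1
n=44: ⌊(45·262)/307⌋ − ⌊(44·262)/307⌋ = ⌊11790/307⌋ − ⌊11528/307⌋ = 38 − 37 = 1
n=45: ⌊(46·262)/307⌋ − ⌊(45·262)/307⌋ = ⌊12052/307⌋ − ⌊11790/307⌋ = 39 − 38 = 1

0111110111111011111101111110111111011111011111


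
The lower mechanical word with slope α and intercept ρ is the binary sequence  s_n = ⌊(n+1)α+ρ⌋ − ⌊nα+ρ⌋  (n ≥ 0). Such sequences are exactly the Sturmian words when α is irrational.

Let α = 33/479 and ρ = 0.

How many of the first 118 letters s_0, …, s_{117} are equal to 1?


8

#1s = Σ_{n=0}^{117} s_n = Σ_{n=0}^{117} (⌊(n+1)α+ρ⌋ − ⌊nα+ρ⌋)
the sum telescopes: every ⌊nα+ρ⌋ with 0 < n < 118 appears once with + and once with −, leaving ⌊118α+ρ⌋ − ⌊0·α+ρ⌋
118α + ρ = (118·33) / 479 = 3894/479
ρ = 0/479
⌊3894/479⌋ = 8,  ⌊0/479⌋ = 0
#1s = 8 − 0 = 8


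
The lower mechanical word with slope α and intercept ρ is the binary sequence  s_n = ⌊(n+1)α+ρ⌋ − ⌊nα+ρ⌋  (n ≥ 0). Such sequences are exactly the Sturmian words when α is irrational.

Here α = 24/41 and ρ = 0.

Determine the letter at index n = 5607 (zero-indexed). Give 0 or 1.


(n+1)α + ρ = (5608·24) / 41 = 134592/41
nα + ρ     = (5607·24) / 41 = 134568/41
⌊134592/41⌋ = 3282,  ⌊134568/41⌋ = 3282
s_{5607} = 3282 − 3282 = 0

0


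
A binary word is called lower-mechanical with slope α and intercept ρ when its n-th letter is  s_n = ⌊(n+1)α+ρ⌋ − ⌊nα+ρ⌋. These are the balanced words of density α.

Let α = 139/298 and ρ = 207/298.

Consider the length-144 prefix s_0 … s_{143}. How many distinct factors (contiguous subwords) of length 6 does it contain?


7

t_n = ⌊(n·139+207)/298⌋ for n = 0 … 144:
  n=0…9: ⌊207/298⌋=0 ⌊346/298⌋=1 ⌊485/298⌋=1 ⌊624/298⌋=2 ⌊763/298⌋=2 ⌊902/298⌋=3 ⌊1041/298⌋=3 ⌊1180/298⌋=3 ⌊1319/298⌋=4 ⌊1458/298⌋=4
  n=10…19: ⌊1597/298⌋=5 ⌊1736/298⌋=5 ⌊1875/298⌋=6 ⌊2014/298⌋=6 ⌊2153/298⌋=7 ⌊2292/298⌋=7 ⌊2431/298⌋=8 ⌊2570/298⌋=8 ⌊2709/298⌋=9 ⌊2848/298⌋=9
  n=20…29: ⌊2987/298⌋=10 ⌊3126/298⌋=10 ⌊3265/298⌋=10 ⌊3404/298⌋=11 ⌊3543/298⌋=11 ⌊3682/298⌋=12 ⌊3821/298⌋=12 ⌊3960/298⌋=13 ⌊4099/298⌋=13 ⌊4238/298⌋=14
  n=30…39: ⌊4377/298⌋=14 ⌊4516/298⌋=15 ⌊4655/298⌋=15 ⌊4794/298⌋=16 ⌊4933/298⌋=16 ⌊5072/298⌋=17 ⌊5211/298⌋=17 ⌊5350/298⌋=17 ⌊5489/298⌋=18 ⌊5628/298⌋=18
  n=40…49: ⌊5767/298⌋=19 ⌊5906/298⌋=19 ⌊6045/298⌋=20 ⌊6184/298⌋=20 ⌊6323/298⌋=21 ⌊6462/298⌋=21 ⌊6601/298⌋=22 ⌊6740/298⌋=22 ⌊6879/298⌋=23 ⌊7018/298⌋=23
  n=50…59: ⌊7157/298⌋=24 ⌊7296/298⌋=24 ⌊7435/298⌋=24 ⌊7574/298⌋=25 ⌊7713/298⌋=25 ⌊7852/298⌋=26 ⌊7991/298⌋=26 ⌊8130/298⌋=27 ⌊8269/298⌋=27 ⌊8408/298⌋=28
  n=60…69: ⌊8547/298⌋=28 ⌊8686/298⌋=29 ⌊8825/298⌋=29 ⌊8964/298⌋=30 ⌊9103/298⌋=30 ⌊9242/298⌋=31 ⌊9381/298⌋=31 ⌊9520/298⌋=31 ⌊9659/298⌋=32 ⌊9798/298⌋=32
  n=70…79: ⌊9937/298⌋=33 ⌊10076/298⌋=33 ⌊10215/298⌋=34 ⌊10354/298⌋=34 ⌊10493/298⌋=35 ⌊10632/298⌋=35 ⌊10771/298⌋=36 ⌊10910/298⌋=36 ⌊11049/298⌋=37 ⌊11188/298⌋=37
  n=80…89: ⌊11327/298⌋=38 ⌊11466/298⌋=38 ⌊11605/298⌋=38 ⌊11744/298⌋=39 ⌊11883/298⌋=39 ⌊12022/298⌋=40 ⌊12161/298⌋=40 ⌊12300/298⌋=41 ⌊12439/298⌋=41 ⌊12578/298⌋=42
  n=90…99: ⌊12717/298⌋=42 ⌊12856/298⌋=43 ⌊12995/298⌋=43 ⌊13134/298⌋=44 ⌊13273/298⌋=44 ⌊13412/298⌋=45 ⌊13551/298⌋=45 ⌊13690/298⌋=45 ⌊13829/298⌋=46 ⌊13968/298⌋=46
  n=100…109: ⌊14107/298⌋=47 ⌊14246/298⌋=47 ⌊14385/298⌋=48 ⌊14524/298⌋=48 ⌊14663/298⌋=49 ⌊14802/298⌋=49 ⌊14941/298⌋=50 ⌊15080/298⌋=50 ⌊15219/298⌋=51 ⌊15358/298⌋=51
  n=110…119: ⌊15497/298⌋=52 ⌊15636/298⌋=52 ⌊15775/298⌋=52 ⌊15914/298⌋=53 ⌊16053/298⌋=53 ⌊16192/298⌋=54 ⌊16331/298⌋=54 ⌊16470/298⌋=55 ⌊16609/298⌋=55 ⌊16748/298⌋=56
  n=120…129: ⌊16887/298⌋=56 ⌊17026/298⌋=57 ⌊17165/298⌋=57 ⌊17304/298⌋=58 ⌊17443/298⌋=58 ⌊17582/298⌋=59 ⌊17721/298⌋=59 ⌊17860/298⌋=59 ⌊17999/298⌋=60 ⌊18138/298⌋=60
  n=130…139: ⌊18277/298⌋=61 ⌊18416/298⌋=61 ⌊18555/298⌋=62 ⌊18694/298⌋=62 ⌊18833/298⌋=63 ⌊18972/298⌋=63 ⌊19111/298⌋=64 ⌊19250/298⌋=64 ⌊19389/298⌋=65 ⌊19528/298⌋=65
  n=140…144: ⌊19667/298⌋=65 ⌊19806/298⌋=66 ⌊19945/298⌋=66 ⌊20084/298⌋=67 ⌊20223/298⌋=67
s_n = t_(n+1) − t_n for n = 0 … 143 gives
prefix = 101010010101010101010010101010101010010101010101010010101010101010010101010101010010101010101010010101010101010010101010101010010101010101001010
slide a length-6 window over [0..5] … [138..143] (139 windows); first occurrence of each distinct factor:
  [  0..  5] 101010
  [  1..  6] 010100
  [  2..  7] 101001
  [  3..  8] 010010
  [  4..  9] 100101
  [  5.. 10] 001010
  [  6.. 11] 010101
  (the other 132 windows repeat one of these)
distinct factors: {001010, 010010, 010100, 010101, 100101, 101001, 101010}
count = 7  (Sturmian bound for length 6 is 7)
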